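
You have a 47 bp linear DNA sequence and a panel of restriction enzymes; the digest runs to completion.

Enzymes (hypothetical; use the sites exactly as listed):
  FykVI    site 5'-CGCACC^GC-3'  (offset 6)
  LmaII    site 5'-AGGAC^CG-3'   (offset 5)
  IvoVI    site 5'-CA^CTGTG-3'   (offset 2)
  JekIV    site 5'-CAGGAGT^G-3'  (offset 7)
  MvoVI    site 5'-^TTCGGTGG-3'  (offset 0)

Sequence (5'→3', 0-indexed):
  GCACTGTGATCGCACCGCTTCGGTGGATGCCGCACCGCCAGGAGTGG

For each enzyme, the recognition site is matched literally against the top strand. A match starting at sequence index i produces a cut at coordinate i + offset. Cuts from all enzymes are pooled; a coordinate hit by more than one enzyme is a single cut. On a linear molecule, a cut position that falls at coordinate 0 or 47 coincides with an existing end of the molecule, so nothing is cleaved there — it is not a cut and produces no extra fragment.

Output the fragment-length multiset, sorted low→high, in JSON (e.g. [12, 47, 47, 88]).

Scan for sites:
  FykVI CGCACCGC/6: at [10, 30] ⇒ [16, 36]
  LmaII (AGGACCG, off=5): no sites
  IvoVI CACTGTG/2: at [1] ⇒ [3]
  JekIV CAGGAGTG/7: at [38] ⇒ [45]
  MvoVI TTCGGTGG/0: at [18] ⇒ [18]

All cut coordinates (distinct, sorted): [3, 16, 18, 36, 45]

Fragment lengths:
  [0,3): 3 bp
  [3,16): 13 bp
  [16,18): 2 bp
  [18,36): 18 bp
  [36,45): 9 bp
  [45,47): 2 bp

[2,2,3,9,13,18]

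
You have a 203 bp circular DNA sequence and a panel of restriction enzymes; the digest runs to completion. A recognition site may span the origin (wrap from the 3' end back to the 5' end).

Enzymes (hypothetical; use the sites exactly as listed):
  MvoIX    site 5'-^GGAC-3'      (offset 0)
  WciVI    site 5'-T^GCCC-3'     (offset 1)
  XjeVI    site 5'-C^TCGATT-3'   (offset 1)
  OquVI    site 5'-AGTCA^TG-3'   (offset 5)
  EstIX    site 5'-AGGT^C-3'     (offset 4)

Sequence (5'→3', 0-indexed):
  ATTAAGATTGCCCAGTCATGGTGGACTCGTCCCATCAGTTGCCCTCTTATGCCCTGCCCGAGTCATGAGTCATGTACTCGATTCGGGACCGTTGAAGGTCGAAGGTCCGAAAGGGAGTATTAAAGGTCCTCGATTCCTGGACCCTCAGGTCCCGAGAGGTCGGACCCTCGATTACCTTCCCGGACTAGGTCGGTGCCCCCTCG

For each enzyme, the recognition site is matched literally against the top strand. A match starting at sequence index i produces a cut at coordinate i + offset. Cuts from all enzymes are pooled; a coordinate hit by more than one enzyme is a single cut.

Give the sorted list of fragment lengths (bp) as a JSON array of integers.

[1,2,4,4,5,5,6,6,7,7,8,9,9,9,10,10,10,12,12,14,14,18,21]

Scan for sites:
  MvoIX GGAC/0: at [22, 85, 138, 161, 181] ⇒ [22, 85, 138, 161, 181]
  WciVI TGCCC/1: at [8, 39, 49, 54, 193] ⇒ [9, 40, 50, 55, 194]
  XjeVI CTCGATT/1: at [76, 128, 166, 199] ⇒ [77, 129, 167, 200]
  OquVI AGTCATG/5: at [13, 60, 67] ⇒ [18, 65, 72]
  EstIX AGGTC/4: at [95, 102, 123, 146, 156, 186] ⇒ [99, 106, 127, 150, 160, 190]

Pooled cuts: [9, 18, 22, 40, 50, 55, 65, 72, 77, 85, 99, 106, 127, 129, 138, 150, 160, 161, 167, 181, 190, 194, 200]

Fragment lengths:
  9→18: 9 bp
  18→22: 4 bp
  22→40: 18 bp
  40→50: 10 bp
  50→55: 5 bp
  55→65: 10 bp
  65→72: 7 bp
  72→77: 5 bp
  77→85: 8 bp
  85→99: 14 bp
  99→106: 7 bp
  106→127: 21 bp
  127→129: 2 bp
  129→138: 9 bp
  138→150: 12 bp
  150→160: 10 bp
  160→161: 1 bp
  161→167: 6 bp
  167→181: 14 bp
  181→190: 9 bp
  190→194: 4 bp
  194→200: 6 bp
  200→9 (wrap): 203-200+9 = 12 bp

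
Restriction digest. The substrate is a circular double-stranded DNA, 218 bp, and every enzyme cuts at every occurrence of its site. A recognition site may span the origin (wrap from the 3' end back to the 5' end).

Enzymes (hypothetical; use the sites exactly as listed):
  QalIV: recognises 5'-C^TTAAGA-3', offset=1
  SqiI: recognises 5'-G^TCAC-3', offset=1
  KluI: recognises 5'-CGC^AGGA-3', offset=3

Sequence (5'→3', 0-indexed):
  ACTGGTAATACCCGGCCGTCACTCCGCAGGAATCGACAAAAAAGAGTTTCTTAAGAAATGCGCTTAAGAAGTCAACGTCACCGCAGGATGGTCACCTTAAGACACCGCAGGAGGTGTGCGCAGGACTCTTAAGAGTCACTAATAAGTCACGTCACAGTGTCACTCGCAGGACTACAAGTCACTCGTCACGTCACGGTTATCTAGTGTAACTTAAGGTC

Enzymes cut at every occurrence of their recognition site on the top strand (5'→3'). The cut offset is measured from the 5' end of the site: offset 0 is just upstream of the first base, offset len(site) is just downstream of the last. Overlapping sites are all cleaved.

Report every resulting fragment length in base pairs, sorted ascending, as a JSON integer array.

Per-enzyme occurrences:
  QalIV (CTTAAGA, off=1): starts [49, 62, 95, 127] → cuts [50, 63, 96, 128]
  SqiI (GTCAC, off=1): starts [17, 76, 90, 134, 145, 150, 158, 177, 184, 189, 215] → cuts [18, 77, 91, 135, 146, 151, 159, 178, 185, 190, 216]
  KluI (CGCAGGA, off=3): starts [24, 81, 105, 118, 164] → cuts [27, 84, 108, 121, 167]

All cut coordinates (distinct, sorted): [18, 27, 50, 63, 77, 84, 91, 96, 108, 121, 128, 135, 146, 151, 159, 167, 178, 185, 190, 216]

Fragment lengths:
  18→27: 9 bp
  27→50: 23 bp
  50→63: 13 bp
  63→77: 14 bp
  77→84: 7 bp
  84→91: 7 bp
  91→96: 5 bp
  96→108: 12 bp
  108→121: 13 bp
  121→128: 7 bp
  128→135: 7 bp
  135→146: 11 bp
  146→151: 5 bp
  151→159: 8 bp
  159→167: 8 bp
  167→178: 11 bp
  178→185: 7 bp
  185→190: 5 bp
  190→216: 26 bp
  216→18 (wrap): 218-216+18 = 20 bp

[5,5,5,7,7,7,7,7,8,8,9,11,11,12,13,13,14,20,23,26]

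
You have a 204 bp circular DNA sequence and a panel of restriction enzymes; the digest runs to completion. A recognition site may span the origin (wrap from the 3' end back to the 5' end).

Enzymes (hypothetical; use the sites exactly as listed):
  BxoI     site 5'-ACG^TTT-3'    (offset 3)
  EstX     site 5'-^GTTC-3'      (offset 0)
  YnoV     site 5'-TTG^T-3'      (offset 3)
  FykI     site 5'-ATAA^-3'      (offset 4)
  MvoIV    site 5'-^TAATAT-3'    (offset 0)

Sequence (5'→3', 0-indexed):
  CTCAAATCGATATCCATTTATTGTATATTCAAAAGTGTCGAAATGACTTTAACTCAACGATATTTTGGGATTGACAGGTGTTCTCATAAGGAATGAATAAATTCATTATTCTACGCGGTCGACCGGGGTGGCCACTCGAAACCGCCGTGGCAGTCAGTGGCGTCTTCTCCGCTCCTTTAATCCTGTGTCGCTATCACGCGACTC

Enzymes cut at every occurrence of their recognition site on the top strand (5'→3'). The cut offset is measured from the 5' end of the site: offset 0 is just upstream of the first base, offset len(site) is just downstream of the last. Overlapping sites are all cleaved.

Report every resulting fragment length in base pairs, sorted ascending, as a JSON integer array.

Site scan:
  BxoI (ACGTTT, off=3): no sites
  EstX GTTC/0: at [79] ⇒ [79]
  YnoV TTGT/3: at [20] ⇒ [23]
  FykI ATAA/4: at [85, 96] ⇒ [89, 100]
  MvoIV (TAATAT, off=0): no sites

All cut coordinates (distinct, sorted): [23, 79, 89, 100]

Fragments:
  23→79: 56 bp
  79→89: 10 bp
  89→100: 11 bp
  100→23 (wrap): 204-100+23 = 127 bp

[10,11,56,127]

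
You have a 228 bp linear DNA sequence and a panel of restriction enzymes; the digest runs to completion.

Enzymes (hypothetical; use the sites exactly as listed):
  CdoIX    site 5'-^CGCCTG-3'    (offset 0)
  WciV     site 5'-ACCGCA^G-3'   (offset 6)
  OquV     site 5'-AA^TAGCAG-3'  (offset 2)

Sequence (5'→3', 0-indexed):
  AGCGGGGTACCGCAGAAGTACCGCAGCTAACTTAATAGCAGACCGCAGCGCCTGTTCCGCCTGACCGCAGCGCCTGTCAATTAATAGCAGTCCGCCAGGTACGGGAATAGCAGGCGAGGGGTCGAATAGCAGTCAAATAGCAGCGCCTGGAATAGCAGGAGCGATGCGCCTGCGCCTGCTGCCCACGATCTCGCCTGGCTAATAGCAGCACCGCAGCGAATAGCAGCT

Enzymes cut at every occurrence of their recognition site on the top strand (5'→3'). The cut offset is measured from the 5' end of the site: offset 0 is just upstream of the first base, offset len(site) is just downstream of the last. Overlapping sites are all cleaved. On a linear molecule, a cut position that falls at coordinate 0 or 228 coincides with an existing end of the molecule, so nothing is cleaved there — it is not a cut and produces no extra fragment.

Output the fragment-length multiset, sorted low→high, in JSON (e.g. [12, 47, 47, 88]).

[1,1,5,6,6,8,9,9,10,11,11,11,12,12,13,14,14,14,19,19,23]

Per-enzyme occurrences:
  CdoIX CGCCTG/0: at [48, 57, 70, 143, 166, 172, 191] ⇒ [48, 57, 70, 143, 166, 172, 191]
  WciV ACCGCAG/6: at [8, 19, 41, 63, 209] ⇒ [14, 25, 47, 69, 215]
  OquV AATAGCAG/2: at [33, 82, 105, 124, 135, 150, 200, 218] ⇒ [35, 84, 107, 126, 137, 152, 202, 220]

Pooled cuts: [14, 25, 35, 47, 48, 57, 69, 70, 84, 107, 126, 137, 143, 152, 166, 172, 191, 202, 215, 220]

Fragment lengths:
  [0,14): 14 bp
  [14,25): 11 bp
  [25,35): 10 bp
  [35,47): 12 bp
  [47,48): 1 bp
  [48,57): 9 bp
  [57,69): 12 bp
  [69,70): 1 bp
  [70,84): 14 bp
  [84,107): 23 bp
  [107,126): 19 bp
  [126,137): 11 bp
  [137,143): 6 bp
  [143,152): 9 bp
  [152,166): 14 bp
  [166,172): 6 bp
  [172,191): 19 bp
  [191,202): 11 bp
  [202,215): 13 bp
  [215,220): 5 bp
  [220,228): 8 bp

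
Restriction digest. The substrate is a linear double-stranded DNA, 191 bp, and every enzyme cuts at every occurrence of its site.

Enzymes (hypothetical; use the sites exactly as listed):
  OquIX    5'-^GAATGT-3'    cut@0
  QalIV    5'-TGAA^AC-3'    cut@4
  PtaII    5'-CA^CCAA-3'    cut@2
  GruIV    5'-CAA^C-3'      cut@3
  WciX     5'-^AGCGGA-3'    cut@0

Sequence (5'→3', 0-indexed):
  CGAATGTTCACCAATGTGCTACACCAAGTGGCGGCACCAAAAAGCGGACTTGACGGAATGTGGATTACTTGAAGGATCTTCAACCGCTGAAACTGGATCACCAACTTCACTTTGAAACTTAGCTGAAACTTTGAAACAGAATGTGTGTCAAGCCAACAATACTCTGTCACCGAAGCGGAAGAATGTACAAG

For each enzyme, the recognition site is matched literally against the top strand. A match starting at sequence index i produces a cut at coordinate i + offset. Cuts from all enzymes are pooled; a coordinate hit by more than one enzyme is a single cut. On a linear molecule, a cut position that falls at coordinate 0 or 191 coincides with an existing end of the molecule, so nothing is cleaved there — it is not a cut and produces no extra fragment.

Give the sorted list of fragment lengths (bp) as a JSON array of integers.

[1,3,4,6,7,8,8,9,9,11,11,12,13,13,13,17,18,28]

Per-enzyme occurrences:
  OquIX GAATGT/0: at [1, 55, 138, 180] ⇒ [1, 55, 138, 180]
  QalIV TGAAAC/4: at [87, 112, 123, 131] ⇒ [91, 116, 127, 135]
  PtaII CACCAA/2: at [8, 21, 34, 98] ⇒ [10, 23, 36, 100]
  GruIV CAAC/3: at [80, 101, 153] ⇒ [83, 104, 156]
  WciX AGCGGA/0: at [42, 173] ⇒ [42, 173]

All cut coordinates (distinct, sorted): [1, 10, 23, 36, 42, 55, 83, 91, 100, 104, 116, 127, 135, 138, 156, 173, 180]

Fragment lengths:
  [0,1): 1 bp
  [1,10): 9 bp
  [10,23): 13 bp
  [23,36): 13 bp
  [36,42): 6 bp
  [42,55): 13 bp
  [55,83): 28 bp
  [83,91): 8 bp
  [91,100): 9 bp
  [100,104): 4 bp
  [104,116): 12 bp
  [116,127): 11 bp
  [127,135): 8 bp
  [135,138): 3 bp
  [138,156): 18 bp
  [156,173): 17 bp
  [173,180): 7 bp
  [180,191): 11 bp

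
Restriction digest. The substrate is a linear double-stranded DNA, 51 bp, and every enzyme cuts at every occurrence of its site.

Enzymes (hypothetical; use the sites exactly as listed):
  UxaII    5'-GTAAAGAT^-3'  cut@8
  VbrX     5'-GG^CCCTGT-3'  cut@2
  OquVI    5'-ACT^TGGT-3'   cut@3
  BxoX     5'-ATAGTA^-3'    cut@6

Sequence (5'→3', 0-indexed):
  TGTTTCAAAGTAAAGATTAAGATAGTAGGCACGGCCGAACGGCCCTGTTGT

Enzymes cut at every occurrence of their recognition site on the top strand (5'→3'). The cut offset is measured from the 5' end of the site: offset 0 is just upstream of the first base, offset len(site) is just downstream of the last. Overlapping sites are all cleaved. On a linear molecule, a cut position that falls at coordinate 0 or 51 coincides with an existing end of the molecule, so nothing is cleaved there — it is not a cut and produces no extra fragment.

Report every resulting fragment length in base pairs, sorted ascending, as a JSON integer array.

Site scan:
  UxaII (GTAAAGAT, off=8): starts [9] → cuts [17]
  VbrX (GGCCCTGT, off=2): starts [40] → cuts [42]
  OquVI (ACTTGGT, off=3): no sites
  BxoX (ATAGTA, off=6): starts [21] → cuts [27]

Pooled cuts: [17, 27, 42]

Fragments:
  [0,17): 17 bp
  [17,27): 10 bp
  [27,42): 15 bp
  [42,51): 9 bp

[9,10,15,17]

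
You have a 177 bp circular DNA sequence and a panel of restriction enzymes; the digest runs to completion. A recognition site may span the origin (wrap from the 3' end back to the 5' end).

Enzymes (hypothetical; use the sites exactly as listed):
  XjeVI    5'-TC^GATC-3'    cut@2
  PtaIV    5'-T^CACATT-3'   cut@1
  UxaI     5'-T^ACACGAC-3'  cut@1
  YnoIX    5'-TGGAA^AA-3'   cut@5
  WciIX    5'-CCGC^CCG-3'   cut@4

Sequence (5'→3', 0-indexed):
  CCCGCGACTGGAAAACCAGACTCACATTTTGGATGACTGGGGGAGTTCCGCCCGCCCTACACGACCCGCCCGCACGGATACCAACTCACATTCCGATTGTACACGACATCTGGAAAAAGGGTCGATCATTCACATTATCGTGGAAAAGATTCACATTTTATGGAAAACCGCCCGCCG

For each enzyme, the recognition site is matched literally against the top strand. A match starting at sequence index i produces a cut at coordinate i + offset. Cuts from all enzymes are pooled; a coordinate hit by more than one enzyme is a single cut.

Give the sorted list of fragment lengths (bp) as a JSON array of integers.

Per-enzyme occurrences:
  XjeVI TCGATC/2: at [121] ⇒ [123]
  PtaIV TCACATT/1: at [21, 85, 129, 150] ⇒ [22, 86, 130, 151]
  UxaI TACACGAC/1: at [57, 99] ⇒ [58, 100]
  YnoIX TGGAAAA/5: at [8, 110, 140, 160] ⇒ [13, 115, 145, 165]
  WciIX CCGCCCG/4: at [47, 65, 167, 174] ⇒ [1, 51, 69, 171]

All cut coordinates (distinct, sorted): [1, 13, 22, 51, 58, 69, 86, 100, 115, 123, 130, 145, 151, 165, 171]

Fragment lengths:
  1→13: 12 bp
  13→22: 9 bp
  22→51: 29 bp
  51→58: 7 bp
  58→69: 11 bp
  69→86: 17 bp
  86→100: 14 bp
  100→115: 15 bp
  115→123: 8 bp
  123→130: 7 bp
  130→145: 15 bp
  145→151: 6 bp
  151→165: 14 bp
  165→171: 6 bp
  171→1 (wrap): 177-171+1 = 7 bp

[6,6,7,7,7,8,9,11,12,14,14,15,15,17,29]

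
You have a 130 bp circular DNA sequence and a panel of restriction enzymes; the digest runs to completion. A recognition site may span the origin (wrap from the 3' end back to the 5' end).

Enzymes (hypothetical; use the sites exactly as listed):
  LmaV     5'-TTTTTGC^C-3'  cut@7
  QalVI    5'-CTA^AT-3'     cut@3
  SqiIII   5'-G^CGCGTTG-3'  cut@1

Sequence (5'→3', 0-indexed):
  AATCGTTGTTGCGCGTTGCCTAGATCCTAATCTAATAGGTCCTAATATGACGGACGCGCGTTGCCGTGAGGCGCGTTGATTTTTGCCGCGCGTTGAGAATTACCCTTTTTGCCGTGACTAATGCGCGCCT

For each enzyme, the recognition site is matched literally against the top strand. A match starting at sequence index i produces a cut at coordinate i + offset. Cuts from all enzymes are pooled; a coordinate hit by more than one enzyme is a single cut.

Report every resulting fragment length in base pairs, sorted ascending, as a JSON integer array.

[2,5,8,10,10,11,12,15,15,18,24]

Site scan:
  LmaV TTTTTGCC/7: at [79, 105] ⇒ [86, 112]
  QalVI CTAAT/3: at [26, 31, 41, 117, 128] ⇒ [1, 29, 34, 44, 120]
  SqiIII GCGCGTTG/1: at [10, 55, 70, 87] ⇒ [11, 56, 71, 88]

Pooled cuts: [1, 11, 29, 34, 44, 56, 71, 86, 88, 112, 120]

Fragments:
  1→11: 10 bp
  11→29: 18 bp
  29→34: 5 bp
  34→44: 10 bp
  44→56: 12 bp
  56→71: 15 bp
  71→86: 15 bp
  86→88: 2 bp
  88→112: 24 bp
  112→120: 8 bp
  120→1 (wrap): 130-120+1 = 11 bp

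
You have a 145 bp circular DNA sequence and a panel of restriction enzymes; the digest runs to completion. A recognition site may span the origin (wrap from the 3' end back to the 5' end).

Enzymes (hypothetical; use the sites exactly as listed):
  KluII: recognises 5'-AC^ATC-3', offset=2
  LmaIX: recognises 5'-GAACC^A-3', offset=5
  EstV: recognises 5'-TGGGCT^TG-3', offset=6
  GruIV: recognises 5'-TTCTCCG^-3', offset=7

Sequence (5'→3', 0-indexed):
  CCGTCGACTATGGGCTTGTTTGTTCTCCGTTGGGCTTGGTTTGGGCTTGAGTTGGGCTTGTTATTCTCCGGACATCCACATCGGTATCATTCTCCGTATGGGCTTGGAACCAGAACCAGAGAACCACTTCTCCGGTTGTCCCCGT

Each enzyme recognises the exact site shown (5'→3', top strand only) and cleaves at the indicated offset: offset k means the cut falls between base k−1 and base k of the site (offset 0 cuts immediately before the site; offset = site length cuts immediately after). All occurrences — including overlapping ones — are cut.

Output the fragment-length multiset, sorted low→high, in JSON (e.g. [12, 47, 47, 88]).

Site scan:
  KluII ACATC/2: at [71, 77] ⇒ [73, 79]
  LmaIX GAACCA/5: at [106, 112, 120] ⇒ [111, 117, 125]
  EstV TGGGCTTG/6: at [10, 30, 41, 52, 98] ⇒ [16, 36, 47, 58, 104]
  GruIV TTCTCCG/7: at [22, 63, 89, 127] ⇒ [29, 70, 96, 134]

All cut coordinates (distinct, sorted): [16, 29, 36, 47, 58, 70, 73, 79, 96, 104, 111, 117, 125, 134]

Fragments:
  16→29: 13 bp
  29→36: 7 bp
  36→47: 11 bp
  47→58: 11 bp
  58→70: 12 bp
  70→73: 3 bp
  73→79: 6 bp
  79→96: 17 bp
  96→104: 8 bp
  104→111: 7 bp
  111→117: 6 bp
  117→125: 8 bp
  125→134: 9 bp
  134→16 (wrap): 145-134+16 = 27 bp

[3,6,6,7,7,8,8,9,11,11,12,13,17,27]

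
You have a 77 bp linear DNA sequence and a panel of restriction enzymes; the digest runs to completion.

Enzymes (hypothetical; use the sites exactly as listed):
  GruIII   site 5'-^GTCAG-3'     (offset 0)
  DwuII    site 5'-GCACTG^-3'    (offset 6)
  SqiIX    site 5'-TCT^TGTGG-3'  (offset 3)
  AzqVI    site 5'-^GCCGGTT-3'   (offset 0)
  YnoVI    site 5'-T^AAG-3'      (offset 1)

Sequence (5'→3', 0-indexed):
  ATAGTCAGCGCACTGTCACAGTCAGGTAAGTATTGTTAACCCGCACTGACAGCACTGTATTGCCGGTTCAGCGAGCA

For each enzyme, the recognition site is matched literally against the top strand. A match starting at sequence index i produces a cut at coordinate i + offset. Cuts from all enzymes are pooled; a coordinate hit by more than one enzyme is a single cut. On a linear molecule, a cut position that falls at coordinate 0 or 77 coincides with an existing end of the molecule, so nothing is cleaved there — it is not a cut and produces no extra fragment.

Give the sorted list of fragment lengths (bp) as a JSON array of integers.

[3,4,5,7,9,12,16,21]

Site scan:
  GruIII (GTCAG, off=0): starts [3, 20] → cuts [3, 20]
  DwuII (GCACTG, off=6): starts [9, 42, 51] → cuts [15, 48, 57]
  SqiIX (TCTTGTGG, off=3): no sites
  AzqVI (GCCGGTT, off=0): starts [61] → cuts [61]
  YnoVI (TAAG, off=1): starts [26] → cuts [27]

All cut coordinates (distinct, sorted): [3, 15, 20, 27, 48, 57, 61]

Fragments:
  [0,3): 3 bp
  [3,15): 12 bp
  [15,20): 5 bp
  [20,27): 7 bp
  [27,48): 21 bp
  [48,57): 9 bp
  [57,61): 4 bp
  [61,77): 16 bp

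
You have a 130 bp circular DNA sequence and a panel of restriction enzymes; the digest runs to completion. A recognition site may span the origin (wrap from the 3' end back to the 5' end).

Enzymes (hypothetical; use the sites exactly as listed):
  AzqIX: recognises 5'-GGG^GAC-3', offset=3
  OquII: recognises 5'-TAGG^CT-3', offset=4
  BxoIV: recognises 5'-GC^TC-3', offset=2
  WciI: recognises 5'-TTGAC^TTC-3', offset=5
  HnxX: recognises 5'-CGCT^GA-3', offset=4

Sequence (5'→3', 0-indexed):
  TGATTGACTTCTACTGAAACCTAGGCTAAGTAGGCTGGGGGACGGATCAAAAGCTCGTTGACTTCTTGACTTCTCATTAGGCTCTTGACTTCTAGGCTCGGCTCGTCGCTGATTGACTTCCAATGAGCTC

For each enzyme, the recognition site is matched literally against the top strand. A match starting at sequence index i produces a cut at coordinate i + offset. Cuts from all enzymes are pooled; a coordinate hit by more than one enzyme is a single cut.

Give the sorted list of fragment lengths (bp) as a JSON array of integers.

[1,1,5,6,7,7,7,8,8,8,9,10,11,11,14,17]

Scan for sites:
  AzqIX (GGGGAC, off=3): starts [37] → cuts [40]
  OquII (TAGGCT, off=4): starts [21, 30, 77, 92] → cuts [25, 34, 81, 96]
  BxoIV (GCTC, off=2): starts [52, 80, 95, 100, 126] → cuts [54, 82, 97, 102, 128]
  WciI (TTGACTTC, off=5): starts [3, 57, 65, 84, 112] → cuts [8, 62, 70, 89, 117]
  HnxX (CGCTGA, off=4): starts [106] → cuts [110]

All cut coordinates (distinct, sorted): [8, 25, 34, 40, 54, 62, 70, 81, 82, 89, 96, 97, 102, 110, 117, 128]

Fragments:
  8→25: 17 bp
  25→34: 9 bp
  34→40: 6 bp
  40→54: 14 bp
  54→62: 8 bp
  62→70: 8 bp
  70→81: 11 bp
  81→82: 1 bp
  82→89: 7 bp
  89→96: 7 bp
  96→97: 1 bp
  97→102: 5 bp
  102→110: 8 bp
  110→117: 7 bp
  117→128: 11 bp
  128→8 (wrap): 130-128+8 = 10 bp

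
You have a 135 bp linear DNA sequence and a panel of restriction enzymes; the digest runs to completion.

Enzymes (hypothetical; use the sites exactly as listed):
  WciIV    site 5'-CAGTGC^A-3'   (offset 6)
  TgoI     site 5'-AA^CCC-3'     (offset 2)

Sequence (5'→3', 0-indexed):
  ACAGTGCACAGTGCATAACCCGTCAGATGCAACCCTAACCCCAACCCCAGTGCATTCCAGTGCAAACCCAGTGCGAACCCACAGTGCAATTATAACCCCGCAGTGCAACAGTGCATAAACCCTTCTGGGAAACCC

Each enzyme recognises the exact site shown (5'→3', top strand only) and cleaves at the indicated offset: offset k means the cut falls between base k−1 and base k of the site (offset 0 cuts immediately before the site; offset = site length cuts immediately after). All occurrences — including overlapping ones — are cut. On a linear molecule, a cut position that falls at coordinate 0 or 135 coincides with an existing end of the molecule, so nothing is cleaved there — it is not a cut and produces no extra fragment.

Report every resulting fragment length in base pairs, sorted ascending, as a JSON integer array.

Scan for sites:
  WciIV (CAGTGCA, off=6): starts [1, 8, 47, 57, 81, 100, 108] → cuts [7, 14, 53, 63, 87, 106, 114]
  TgoI (AACCC, off=2): starts [16, 30, 36, 42, 64, 75, 93, 117, 130] → cuts [18, 32, 38, 44, 66, 77, 95, 119, 132]

All cut coordinates (distinct, sorted): [7, 14, 18, 32, 38, 44, 53, 63, 66, 77, 87, 95, 106, 114, 119, 132]

Fragments:
  [0,7): 7 bp
  [7,14): 7 bp
  [14,18): 4 bp
  [18,32): 14 bp
  [32,38): 6 bp
  [38,44): 6 bp
  [44,53): 9 bp
  [53,63): 10 bp
  [63,66): 3 bp
  [66,77): 11 bp
  [77,87): 10 bp
  [87,95): 8 bp
  [95,106): 11 bp
  [106,114): 8 bp
  [114,119): 5 bp
  [119,132): 13 bp
  [132,135): 3 bp

[3,3,4,5,6,6,7,7,8,8,9,10,10,11,11,13,14]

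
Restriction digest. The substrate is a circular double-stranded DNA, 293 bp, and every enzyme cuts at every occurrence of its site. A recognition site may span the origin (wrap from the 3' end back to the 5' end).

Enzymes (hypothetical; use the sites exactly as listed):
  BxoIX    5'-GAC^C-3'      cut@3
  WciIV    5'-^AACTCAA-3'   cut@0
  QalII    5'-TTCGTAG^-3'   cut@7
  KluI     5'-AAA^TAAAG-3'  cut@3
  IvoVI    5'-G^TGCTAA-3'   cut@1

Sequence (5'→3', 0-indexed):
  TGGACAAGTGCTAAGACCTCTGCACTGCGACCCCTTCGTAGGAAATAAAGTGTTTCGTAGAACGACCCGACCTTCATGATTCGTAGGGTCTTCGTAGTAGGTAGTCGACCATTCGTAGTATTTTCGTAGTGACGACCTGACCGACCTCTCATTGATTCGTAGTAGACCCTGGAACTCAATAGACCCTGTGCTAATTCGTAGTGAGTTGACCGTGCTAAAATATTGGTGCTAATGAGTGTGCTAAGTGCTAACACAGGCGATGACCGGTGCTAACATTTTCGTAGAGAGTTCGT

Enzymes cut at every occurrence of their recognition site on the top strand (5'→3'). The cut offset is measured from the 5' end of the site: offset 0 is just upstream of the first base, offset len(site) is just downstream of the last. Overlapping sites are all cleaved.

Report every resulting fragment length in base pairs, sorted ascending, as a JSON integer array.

[2,3,4,4,4,5,5,5,5,6,7,7,9,9,9,10,11,11,12,12,12,13,14,14,15,15,17,17,17,19]

Site scan:
  BxoIX GACC/3: at [14, 28, 63, 68, 106, 133, 138, 142, 164, 181, 207, 261] ⇒ [17, 31, 66, 71, 109, 136, 141, 145, 167, 184, 210, 264]
  WciIV AACTCAA/0: at [172] ⇒ [172]
  QalII TTCGTAG/7: at [34, 53, 79, 90, 111, 122, 155, 194, 277] ⇒ [41, 60, 86, 97, 118, 129, 162, 201, 284]
  KluI AAATAAAG/3: at [42] ⇒ [45]
  IvoVI GTGCTAA/1: at [7, 187, 211, 225, 237, 244, 266] ⇒ [8, 188, 212, 226, 238, 245, 267]

Pooled cuts: [8, 17, 31, 41, 45, 60, 66, 71, 86, 97, 109, 118, 129, 136, 141, 145, 162, 167, 172, 184, 188, 201, 210, 212, 226, 238, 245, 264, 267, 284]

Fragment lengths:
  8→17: 9 bp
  17→31: 14 bp
  31→41: 10 bp
  41→45: 4 bp
  45→60: 15 bp
  60→66: 6 bp
  66→71: 5 bp
  71→86: 15 bp
  86→97: 11 bp
  97→109: 12 bp
  109→118: 9 bp
  118→129: 11 bp
  129→136: 7 bp
  136→141: 5 bp
  141→145: 4 bp
  145→162: 17 bp
  162→167: 5 bp
  167→172: 5 bp
  172→184: 12 bp
  184→188: 4 bp
  188→201: 13 bp
  201→210: 9 bp
  210→212: 2 bp
  212→226: 14 bp
  226→238: 12 bp
  238→245: 7 bp
  245→264: 19 bp
  264→267: 3 bp
  267→284: 17 bp
  284→8 (wrap): 293-284+8 = 17 bp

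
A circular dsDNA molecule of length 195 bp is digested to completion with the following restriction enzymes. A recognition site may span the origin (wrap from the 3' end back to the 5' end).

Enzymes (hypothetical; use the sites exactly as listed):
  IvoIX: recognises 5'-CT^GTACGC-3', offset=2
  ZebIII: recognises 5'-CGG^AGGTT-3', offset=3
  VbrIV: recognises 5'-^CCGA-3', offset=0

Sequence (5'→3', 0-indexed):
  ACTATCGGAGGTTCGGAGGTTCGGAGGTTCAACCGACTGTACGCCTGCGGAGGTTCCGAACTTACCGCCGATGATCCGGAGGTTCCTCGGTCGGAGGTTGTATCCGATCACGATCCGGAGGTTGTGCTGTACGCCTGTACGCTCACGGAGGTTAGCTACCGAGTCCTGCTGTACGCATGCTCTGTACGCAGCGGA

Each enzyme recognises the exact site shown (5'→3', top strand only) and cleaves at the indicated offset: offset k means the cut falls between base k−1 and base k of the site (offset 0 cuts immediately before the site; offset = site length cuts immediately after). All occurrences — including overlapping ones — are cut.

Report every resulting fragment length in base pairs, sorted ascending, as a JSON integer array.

[5,6,8,8,8,8,9,10,10,12,12,12,12,12,13,15,15,20]

Site scan:
  IvoIX (CTGTACGC, off=2): starts [36, 126, 134, 168, 181] → cuts [38, 128, 136, 170, 183]
  ZebIII (CGGAGGTT, off=3): starts [5, 13, 21, 47, 76, 91, 115, 145] → cuts [8, 16, 24, 50, 79, 94, 118, 148]
  VbrIV (CCGA, off=0): starts [32, 55, 67, 103, 158] → cuts [32, 55, 67, 103, 158]

Pooled cuts: [8, 16, 24, 32, 38, 50, 55, 67, 79, 94, 103, 118, 128, 136, 148, 158, 170, 183]

Fragments:
  8→16: 8 bp
  16→24: 8 bp
  24→32: 8 bp
  32→38: 6 bp
  38→50: 12 bp
  50→55: 5 bp
  55→67: 12 bp
  67→79: 12 bp
  79→94: 15 bp
  94→103: 9 bp
  103→118: 15 bp
  118→128: 10 bp
  128→136: 8 bp
  136→148: 12 bp
  148→158: 10 bp
  158→170: 12 bp
  170→183: 13 bp
  183→8 (wrap): 195-183+8 = 20 bp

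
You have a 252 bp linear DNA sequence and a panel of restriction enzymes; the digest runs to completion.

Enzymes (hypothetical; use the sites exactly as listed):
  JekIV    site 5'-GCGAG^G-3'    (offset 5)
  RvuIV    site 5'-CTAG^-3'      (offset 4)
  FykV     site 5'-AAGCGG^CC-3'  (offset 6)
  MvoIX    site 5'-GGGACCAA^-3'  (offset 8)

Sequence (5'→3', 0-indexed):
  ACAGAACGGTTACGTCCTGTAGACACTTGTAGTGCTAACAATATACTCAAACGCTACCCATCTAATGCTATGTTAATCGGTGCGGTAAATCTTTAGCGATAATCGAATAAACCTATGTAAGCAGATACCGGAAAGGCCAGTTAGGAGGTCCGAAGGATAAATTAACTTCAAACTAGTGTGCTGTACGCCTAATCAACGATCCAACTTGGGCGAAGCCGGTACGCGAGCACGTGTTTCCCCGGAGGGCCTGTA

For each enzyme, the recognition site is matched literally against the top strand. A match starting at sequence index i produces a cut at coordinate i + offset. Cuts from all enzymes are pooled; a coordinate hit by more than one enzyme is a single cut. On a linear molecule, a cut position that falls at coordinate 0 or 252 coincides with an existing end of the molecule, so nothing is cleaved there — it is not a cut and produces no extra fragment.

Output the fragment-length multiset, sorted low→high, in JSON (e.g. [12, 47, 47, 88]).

[76,176]

Scan for sites:
  JekIV (GCGAGG, off=5): no sites
  RvuIV CTAG/4: at [172] ⇒ [176]
  FykV (AAGCGGCC, off=6): no sites
  MvoIX (GGGACCAA, off=8): no sites

All cut coordinates (distinct, sorted): [176]

Fragment lengths:
  [0,176): 176 bp
  [176,252): 76 bp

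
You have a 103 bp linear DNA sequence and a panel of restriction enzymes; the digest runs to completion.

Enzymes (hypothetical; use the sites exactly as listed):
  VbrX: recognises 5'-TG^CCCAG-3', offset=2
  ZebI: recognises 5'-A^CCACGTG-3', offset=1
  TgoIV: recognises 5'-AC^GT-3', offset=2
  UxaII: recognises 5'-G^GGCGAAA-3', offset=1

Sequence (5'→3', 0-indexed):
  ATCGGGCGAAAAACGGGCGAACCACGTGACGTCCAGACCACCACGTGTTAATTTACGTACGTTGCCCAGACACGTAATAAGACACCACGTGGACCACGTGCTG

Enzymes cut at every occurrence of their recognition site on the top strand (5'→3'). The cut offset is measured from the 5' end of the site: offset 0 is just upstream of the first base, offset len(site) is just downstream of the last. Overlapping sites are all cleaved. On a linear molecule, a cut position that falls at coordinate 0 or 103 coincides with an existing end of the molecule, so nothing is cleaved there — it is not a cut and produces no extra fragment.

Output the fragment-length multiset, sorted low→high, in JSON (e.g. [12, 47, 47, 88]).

[4,4,4,4,4,4,4,5,5,6,9,10,11,12,17]

Scan for sites:
  VbrX TGCCCAG/2: at [62] ⇒ [64]
  ZebI ACCACGTG/1: at [20, 39, 83, 92] ⇒ [21, 40, 84, 93]
  TgoIV ACGT/2: at [23, 28, 42, 54, 58, 71, 86, 95] ⇒ [25, 30, 44, 56, 60, 73, 88, 97]
  UxaII GGGCGAAA/1: at [3] ⇒ [4]

Pooled cuts: [4, 21, 25, 30, 40, 44, 56, 60, 64, 73, 84, 88, 93, 97]

Fragments:
  [0,4): 4 bp
  [4,21): 17 bp
  [21,25): 4 bp
  [25,30): 5 bp
  [30,40): 10 bp
  [40,44): 4 bp
  [44,56): 12 bp
  [56,60): 4 bp
  [60,64): 4 bp
  [64,73): 9 bp
  [73,84): 11 bp
  [84,88): 4 bp
  [88,93): 5 bp
  [93,97): 4 bp
  [97,103): 6 bp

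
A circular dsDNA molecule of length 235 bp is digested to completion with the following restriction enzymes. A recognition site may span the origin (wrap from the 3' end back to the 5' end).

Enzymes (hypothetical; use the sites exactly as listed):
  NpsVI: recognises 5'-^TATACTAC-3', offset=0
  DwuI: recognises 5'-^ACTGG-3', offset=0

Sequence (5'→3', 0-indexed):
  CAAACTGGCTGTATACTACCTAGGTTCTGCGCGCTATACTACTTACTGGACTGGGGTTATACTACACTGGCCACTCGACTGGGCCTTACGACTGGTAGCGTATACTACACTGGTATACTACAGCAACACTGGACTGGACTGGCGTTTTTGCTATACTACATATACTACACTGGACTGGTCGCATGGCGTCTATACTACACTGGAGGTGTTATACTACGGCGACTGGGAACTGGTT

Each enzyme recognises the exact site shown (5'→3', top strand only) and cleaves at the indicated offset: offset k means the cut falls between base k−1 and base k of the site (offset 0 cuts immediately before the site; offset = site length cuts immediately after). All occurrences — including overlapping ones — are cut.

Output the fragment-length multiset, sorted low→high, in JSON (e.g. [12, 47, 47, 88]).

Per-enzyme occurrences:
  NpsVI (TATACTAC, off=0): starts [11, 34, 57, 100, 113, 151, 160, 190, 209] → cuts [11, 34, 57, 100, 113, 151, 160, 190, 209]
  DwuI (ACTGG, off=0): starts [3, 44, 49, 65, 77, 90, 108, 127, 132, 137, 168, 173, 198, 221, 228] → cuts [3, 44, 49, 65, 77, 90, 108, 127, 132, 137, 168, 173, 198, 221, 228]

All cut coordinates (distinct, sorted): [3, 11, 34, 44, 49, 57, 65, 77, 90, 100, 108, 113, 127, 132, 137, 151, 160, 168, 173, 190, 198, 209, 221, 228]

Fragment lengths:
  3→11: 8 bp
  11→34: 23 bp
  34→44: 10 bp
  44→49: 5 bp
  49→57: 8 bp
  57→65: 8 bp
  65→77: 12 bp
  77→90: 13 bp
  90→100: 10 bp
  100→108: 8 bp
  108→113: 5 bp
  113→127: 14 bp
  127→132: 5 bp
  132→137: 5 bp
  137→151: 14 bp
  151→160: 9 bp
  160→168: 8 bp
  168→173: 5 bp
  173→190: 17 bp
  190→198: 8 bp
  198→209: 11 bp
  209→221: 12 bp
  221→228: 7 bp
  228→3 (wrap): 235-228+3 = 10 bp

[5,5,5,5,5,7,8,8,8,8,8,8,9,10,10,10,11,12,12,13,14,14,17,23]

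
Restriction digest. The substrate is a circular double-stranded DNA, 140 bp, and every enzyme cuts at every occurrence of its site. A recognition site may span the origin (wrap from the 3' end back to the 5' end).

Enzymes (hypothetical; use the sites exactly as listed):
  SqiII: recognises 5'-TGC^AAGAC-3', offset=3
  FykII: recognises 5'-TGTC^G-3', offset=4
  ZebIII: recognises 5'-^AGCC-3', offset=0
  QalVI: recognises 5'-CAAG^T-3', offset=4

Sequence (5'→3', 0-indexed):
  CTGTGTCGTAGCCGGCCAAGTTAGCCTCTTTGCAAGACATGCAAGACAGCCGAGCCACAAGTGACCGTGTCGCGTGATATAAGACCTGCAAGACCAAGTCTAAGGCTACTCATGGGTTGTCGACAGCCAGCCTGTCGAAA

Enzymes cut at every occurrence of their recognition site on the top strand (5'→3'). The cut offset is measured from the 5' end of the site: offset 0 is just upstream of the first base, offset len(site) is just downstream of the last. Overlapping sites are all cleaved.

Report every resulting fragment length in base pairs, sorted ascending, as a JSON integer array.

[2,2,3,4,5,5,8,9,9,9,10,11,11,11,18,23]

Per-enzyme occurrences:
  SqiII (TGCAAGAC, off=3): starts [30, 39, 86] → cuts [33, 42, 89]
  FykII (TGTCG, off=4): starts [3, 67, 117, 132] → cuts [7, 71, 121, 136]
  ZebIII (AGCC, off=0): starts [9, 22, 47, 52, 124, 128] → cuts [9, 22, 47, 52, 124, 128]
  QalVI (CAAGT, off=4): starts [16, 57, 94] → cuts [20, 61, 98]

Pooled cuts: [7, 9, 20, 22, 33, 42, 47, 52, 61, 71, 89, 98, 121, 124, 128, 136]

Fragment lengths:
  7→9: 2 bp
  9→20: 11 bp
  20→22: 2 bp
  22→33: 11 bp
  33→42: 9 bp
  42→47: 5 bp
  47→52: 5 bp
  52→61: 9 bp
  61→71: 10 bp
  71→89: 18 bp
  89→98: 9 bp
  98→121: 23 bp
  121→124: 3 bp
  124→128: 4 bp
  128→136: 8 bp
  136→7 (wrap): 140-136+7 = 11 bp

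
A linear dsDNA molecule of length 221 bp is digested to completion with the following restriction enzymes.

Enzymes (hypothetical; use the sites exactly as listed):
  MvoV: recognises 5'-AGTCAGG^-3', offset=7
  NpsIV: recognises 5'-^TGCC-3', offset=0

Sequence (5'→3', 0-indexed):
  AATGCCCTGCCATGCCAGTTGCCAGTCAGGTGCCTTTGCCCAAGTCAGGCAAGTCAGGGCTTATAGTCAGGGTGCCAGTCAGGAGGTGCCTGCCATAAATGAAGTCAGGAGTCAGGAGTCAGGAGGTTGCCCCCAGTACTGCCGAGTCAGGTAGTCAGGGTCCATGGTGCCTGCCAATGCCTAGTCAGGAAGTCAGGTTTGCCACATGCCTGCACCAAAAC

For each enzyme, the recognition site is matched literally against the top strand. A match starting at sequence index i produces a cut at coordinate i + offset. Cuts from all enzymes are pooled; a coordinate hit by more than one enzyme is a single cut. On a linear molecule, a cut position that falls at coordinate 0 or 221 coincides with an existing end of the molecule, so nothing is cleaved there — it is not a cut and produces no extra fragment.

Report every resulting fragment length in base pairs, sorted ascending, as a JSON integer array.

Per-enzyme occurrences:
  MvoV AGTCAGG/7: at [23, 42, 51, 64, 76, 102, 109, 116, 144, 152, 182, 190] ⇒ [30, 49, 58, 71, 83, 109, 116, 123, 151, 159, 189, 197]
  NpsIV TGCC/0: at [2, 7, 12, 19, 30, 36, 72, 86, 90, 127, 139, 167, 171, 177, 199, 206] ⇒ [2, 7, 12, 19, 30, 36, 72, 86, 90, 127, 139, 167, 171, 177, 199, 206]

All cut coordinates (distinct, sorted): [2, 7, 12, 19, 30, 36, 49, 58, 71, 72, 83, 86, 90, 109, 116, 123, 127, 139, 151, 159, 167, 171, 177, 189, 197, 199, 206]

Fragment lengths:
  [0,2): 2 bp
  [2,7): 5 bp
  [7,12): 5 bp
  [12,19): 7 bp
  [19,30): 11 bp
  [30,36): 6 bp
  [36,49): 13 bp
  [49,58): 9 bp
  [58,71): 13 bp
  [71,72): 1 bp
  [72,83): 11 bp
  [83,86): 3 bp
  [86,90): 4 bp
  [90,109): 19 bp
  [109,116): 7 bp
  [116,123): 7 bp
  [123,127): 4 bp
  [127,139): 12 bp
  [139,151): 12 bp
  [151,159): 8 bp
  [159,167): 8 bp
  [167,171): 4 bp
  [171,177): 6 bp
  [177,189): 12 bp
  [189,197): 8 bp
  [197,199): 2 bp
  [199,206): 7 bp
  [206,221): 15 bp

[1,2,2,3,4,4,4,5,5,6,6,7,7,7,7,8,8,8,9,11,11,12,12,12,13,13,15,19]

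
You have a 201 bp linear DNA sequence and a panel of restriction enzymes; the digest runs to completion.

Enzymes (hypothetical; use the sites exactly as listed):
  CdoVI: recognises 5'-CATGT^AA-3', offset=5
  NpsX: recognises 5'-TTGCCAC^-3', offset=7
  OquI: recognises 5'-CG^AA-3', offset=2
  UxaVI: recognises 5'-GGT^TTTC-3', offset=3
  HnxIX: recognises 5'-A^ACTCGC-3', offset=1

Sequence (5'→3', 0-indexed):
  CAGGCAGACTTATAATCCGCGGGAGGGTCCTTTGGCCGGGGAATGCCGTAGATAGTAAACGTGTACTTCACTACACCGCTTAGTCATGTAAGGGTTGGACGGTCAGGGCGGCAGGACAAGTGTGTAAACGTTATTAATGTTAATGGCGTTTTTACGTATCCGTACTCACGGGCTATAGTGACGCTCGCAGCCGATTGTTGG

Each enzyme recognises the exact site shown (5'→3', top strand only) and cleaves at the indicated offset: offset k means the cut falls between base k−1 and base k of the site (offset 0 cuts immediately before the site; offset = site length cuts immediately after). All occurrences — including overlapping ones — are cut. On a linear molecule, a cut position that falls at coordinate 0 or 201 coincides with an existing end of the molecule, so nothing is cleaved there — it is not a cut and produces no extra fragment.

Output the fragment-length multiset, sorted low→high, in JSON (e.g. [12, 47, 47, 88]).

[89,112]

Site scan:
  CdoVI CATGTAA/5: at [84] ⇒ [89]
  NpsX (TTGCCAC, off=7): no sites
  OquI (CGAA, off=2): no sites
  UxaVI (GGTTTTC, off=3): no sites
  HnxIX (AACTCGC, off=1): no sites

Pooled cuts: [89]

Fragments:
  [0,89): 89 bp
  [89,201): 112 bp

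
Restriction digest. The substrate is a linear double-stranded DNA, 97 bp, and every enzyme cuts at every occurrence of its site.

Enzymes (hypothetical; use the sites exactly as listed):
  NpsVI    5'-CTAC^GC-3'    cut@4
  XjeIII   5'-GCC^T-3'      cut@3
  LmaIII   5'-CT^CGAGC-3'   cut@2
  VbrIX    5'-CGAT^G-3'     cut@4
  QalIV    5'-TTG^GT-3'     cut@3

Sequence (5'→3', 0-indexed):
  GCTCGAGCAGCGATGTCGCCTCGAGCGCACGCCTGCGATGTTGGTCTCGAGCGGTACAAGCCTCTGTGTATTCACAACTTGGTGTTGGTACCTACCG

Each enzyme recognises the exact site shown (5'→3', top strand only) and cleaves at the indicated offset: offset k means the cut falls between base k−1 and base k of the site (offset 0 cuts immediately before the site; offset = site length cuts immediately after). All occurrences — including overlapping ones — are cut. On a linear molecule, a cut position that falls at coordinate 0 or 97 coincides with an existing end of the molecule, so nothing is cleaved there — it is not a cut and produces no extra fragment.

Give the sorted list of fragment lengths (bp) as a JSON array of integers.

[1,3,4,4,6,6,6,10,11,12,15,19]

Per-enzyme occurrences:
  NpsVI (CTACGC, off=4): no sites
  XjeIII (GCCT, off=3): starts [17, 30, 59] → cuts [20, 33, 62]
  LmaIII (CTCGAGC, off=2): starts [1, 19, 45] → cuts [3, 21, 47]
  VbrIX (CGATG, off=4): starts [10, 35] → cuts [14, 39]
  QalIV (TTGGT, off=3): starts [40, 78, 84] → cuts [43, 81, 87]

All cut coordinates (distinct, sorted): [3, 14, 20, 21, 33, 39, 43, 47, 62, 81, 87]

Fragments:
  [0,3): 3 bp
  [3,14): 11 bp
  [14,20): 6 bp
  [20,21): 1 bp
  [21,33): 12 bp
  [33,39): 6 bp
  [39,43): 4 bp
  [43,47): 4 bp
  [47,62): 15 bp
  [62,81): 19 bp
  [81,87): 6 bp
  [87,97): 10 bp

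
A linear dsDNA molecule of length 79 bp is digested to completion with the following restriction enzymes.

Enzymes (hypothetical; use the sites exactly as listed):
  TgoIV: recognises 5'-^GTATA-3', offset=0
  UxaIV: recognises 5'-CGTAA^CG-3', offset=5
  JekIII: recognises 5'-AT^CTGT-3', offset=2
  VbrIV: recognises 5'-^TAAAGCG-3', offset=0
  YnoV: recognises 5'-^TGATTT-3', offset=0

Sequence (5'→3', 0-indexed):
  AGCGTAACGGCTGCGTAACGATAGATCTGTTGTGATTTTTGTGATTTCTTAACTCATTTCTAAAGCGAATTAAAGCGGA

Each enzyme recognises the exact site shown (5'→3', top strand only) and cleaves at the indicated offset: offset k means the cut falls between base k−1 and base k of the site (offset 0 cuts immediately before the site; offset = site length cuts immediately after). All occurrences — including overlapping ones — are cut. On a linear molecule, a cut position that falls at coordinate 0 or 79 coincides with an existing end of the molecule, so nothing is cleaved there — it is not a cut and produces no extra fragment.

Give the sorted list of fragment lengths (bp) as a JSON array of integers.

[6,7,8,9,9,10,11,19]

Per-enzyme occurrences:
  TgoIV (GTATA, off=0): no sites
  UxaIV (CGTAACG, off=5): starts [2, 13] → cuts [7, 18]
  JekIII (ATCTGT, off=2): starts [24] → cuts [26]
  VbrIV (TAAAGCG, off=0): starts [60, 70] → cuts [60, 70]
  YnoV (TGATTT, off=0): starts [32, 41] → cuts [32, 41]

All cut coordinates (distinct, sorted): [7, 18, 26, 32, 41, 60, 70]

Fragment lengths:
  [0,7): 7 bp
  [7,18): 11 bp
  [18,26): 8 bp
  [26,32): 6 bp
  [32,41): 9 bp
  [41,60): 19 bp
  [60,70): 10 bp
  [70,79): 9 bp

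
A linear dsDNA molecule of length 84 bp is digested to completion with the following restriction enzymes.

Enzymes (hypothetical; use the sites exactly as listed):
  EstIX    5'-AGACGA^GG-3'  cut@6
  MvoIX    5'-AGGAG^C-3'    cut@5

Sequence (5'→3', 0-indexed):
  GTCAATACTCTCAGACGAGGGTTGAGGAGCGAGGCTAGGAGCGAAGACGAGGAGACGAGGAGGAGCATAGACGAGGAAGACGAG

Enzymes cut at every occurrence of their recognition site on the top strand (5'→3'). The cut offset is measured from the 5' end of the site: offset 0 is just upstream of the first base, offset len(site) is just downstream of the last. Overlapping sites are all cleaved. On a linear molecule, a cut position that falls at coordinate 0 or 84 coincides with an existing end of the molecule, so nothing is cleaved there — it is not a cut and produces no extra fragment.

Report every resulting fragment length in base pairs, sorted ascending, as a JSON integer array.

Site scan:
  EstIX AGACGAGG/6: at [12, 44, 52, 68] ⇒ [18, 50, 58, 74]
  MvoIX AGGAGC/5: at [24, 36, 60] ⇒ [29, 41, 65]

Pooled cuts: [18, 29, 41, 50, 58, 65, 74]

Fragments:
  [0,18): 18 bp
  [18,29): 11 bp
  [29,41): 12 bp
  [41,50): 9 bp
  [50,58): 8 bp
  [58,65): 7 bp
  [65,74): 9 bp
  [74,84): 10 bp

[7,8,9,9,10,11,12,18]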